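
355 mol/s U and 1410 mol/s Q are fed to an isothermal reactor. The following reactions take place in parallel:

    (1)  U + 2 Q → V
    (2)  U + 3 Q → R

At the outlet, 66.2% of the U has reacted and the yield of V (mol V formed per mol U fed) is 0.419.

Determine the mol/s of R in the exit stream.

Yield of V: 1ξ₁ / 355 = 0.419 → ξ₁ = 148.7 mol/s.
Conversion of U: 1ξ₁ + 1ξ₂ = 0.662 × 355 = 235 → ξ₂ = 86.27 mol/s.
Outlet amounts (n = n₀ + Σ ν·ξ):
  U: 355 − 1(148.7) − 1(86.27) = 120
  Q: 1410 − 2(148.7) − 3(86.27) = 853.7
  V: 0 + 1(148.7) = 148.7
  R: 0 + 1(86.27) = 86.27

86.3 mol/s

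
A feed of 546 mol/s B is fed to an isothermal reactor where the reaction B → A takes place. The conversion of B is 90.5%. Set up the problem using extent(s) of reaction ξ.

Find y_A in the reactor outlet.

0.905

B reacted = 0.905 × 546 = 494.1 mol/s; ν_B = −1, so ξ = 494.1/1 = 494.1 mol/s.
Outlet amounts (n = n₀ + ν ξ):
  B: 546 − 1(494.1) = 51.87
  A: 0 + 1(494.1) = 494.1
Total out = 546 mol/s; y_A = 494.1 / 546 = 0.905.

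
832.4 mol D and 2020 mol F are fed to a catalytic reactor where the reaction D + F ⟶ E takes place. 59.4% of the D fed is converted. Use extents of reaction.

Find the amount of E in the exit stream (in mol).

494 mol

D reacted = 0.594 × 832.4 = 494.4 mol; ν_D = −1, so ξ = 494.4/1 = 494.4 mol.
Outlet amounts (n = n₀ + ν ξ):
  D: 832.4 − 1(494.4) = 338
  F: 2020 − 1(494.4) = 1526
  E: 0 + 1(494.4) = 494.4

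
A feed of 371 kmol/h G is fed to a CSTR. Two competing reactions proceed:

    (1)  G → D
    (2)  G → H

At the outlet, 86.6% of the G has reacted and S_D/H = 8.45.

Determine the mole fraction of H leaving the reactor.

0.0916

Conversion of G: G consumed = 0.866 × 371 = 321.3 kmol/h = 1ξ₁ + 1ξ₂.
Selectivity: 1ξ₁ / (1ξ₂) = 8.45 → ξ₁ = 8.45 ξ₂.
Substitute: (1·8.45 + 1) ξ₂ = 321.3 → ξ₂ = 34 kmol/h, ξ₁ = 287.3 kmol/h.
Outlet amounts (n = n₀ + Σ ν·ξ):
  G: 371 − 1(287.3) − 1(34) = 49.71
  D: 0 + 1(287.3) = 287.3
  H: 0 + 1(34) = 34
Total out = 371 kmol/h; y_H = 34 / 371 = 0.09164.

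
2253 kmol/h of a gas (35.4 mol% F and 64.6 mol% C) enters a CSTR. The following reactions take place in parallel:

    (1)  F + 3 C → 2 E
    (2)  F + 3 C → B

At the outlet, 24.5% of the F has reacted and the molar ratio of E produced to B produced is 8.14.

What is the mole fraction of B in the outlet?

Conversion of F: F consumed = 0.245 × 797.6 = 195.4 kmol/h = 1ξ₁ + 1ξ₂.
Selectivity: 2ξ₁ / (1ξ₂) = 8.14 → ξ₁ = 4.07 ξ₂.
Substitute: (1·4.07 + 1) ξ₂ = 195.4 → ξ₂ = 38.54 kmol/h, ξ₁ = 156.9 kmol/h.
Outlet amounts (n = n₀ + Σ ν·ξ):
  F: 797.6 − 1(156.9) − 1(38.54) = 602.2
  C: 1455 − 3(156.9) − 3(38.54) = 869.2
  E: 0 + 2(156.9) = 313.7
  B: 0 + 1(38.54) = 38.54
Total out = 1824 kmol/h; y_B = 38.54 / 1824 = 0.02113.

0.0211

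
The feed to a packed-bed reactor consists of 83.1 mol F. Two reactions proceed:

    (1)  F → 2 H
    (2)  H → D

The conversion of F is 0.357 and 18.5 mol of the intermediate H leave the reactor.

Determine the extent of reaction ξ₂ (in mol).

ξ₂ = 40.8 mol

Conversion of F: F consumed = 1ξ₁ = 0.357 × 83.1 → ξ₁ = 29.67 mol.
H balance: n_H = 0 + 2ξ₁ − 1ξ₂ = 18.5 → ξ₂ = (2·29.67 − 18.5)/1 = 40.83 mol.
Outlet amounts (n = n₀ + Σ ν·ξ):
  F: 83.1 − 1(29.67) = 53.43
  H: 0 + 2(29.67) − 1(40.83) = 18.5
  D: 0 + 1(40.83) = 40.83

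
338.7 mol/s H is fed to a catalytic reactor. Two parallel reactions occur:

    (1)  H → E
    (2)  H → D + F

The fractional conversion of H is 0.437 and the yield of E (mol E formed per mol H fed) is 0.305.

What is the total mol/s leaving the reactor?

Yield of E: 1ξ₁ / 338.7 = 0.305 → ξ₁ = 103.3 mol/s.
Conversion of H: 1ξ₁ + 1ξ₂ = 0.437 × 338.7 = 148 → ξ₂ = 44.71 mol/s.
Outlet amounts (n = n₀ + Σ ν·ξ):
  H: 338.7 − 1(103.3) − 1(44.71) = 190.7
  E: 0 + 1(103.3) = 103.3
  D: 0 + 1(44.71) = 44.71
  F: 0 + 1(44.71) = 44.71
Total out = 190.7 + 103.3 + 44.71 + 44.71 = 383.4 mol/s.

383 mol/s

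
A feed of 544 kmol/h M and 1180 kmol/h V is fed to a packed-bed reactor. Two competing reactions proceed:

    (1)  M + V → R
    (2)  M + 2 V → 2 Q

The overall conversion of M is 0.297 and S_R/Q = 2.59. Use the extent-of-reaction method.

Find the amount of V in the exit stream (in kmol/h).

Conversion of M: M consumed = 0.297 × 544 = 161.6 kmol/h = 1ξ₁ + 1ξ₂.
Selectivity: 1ξ₁ / (2ξ₂) = 2.59 → ξ₁ = 5.18 ξ₂.
Substitute: (1·5.18 + 1) ξ₂ = 161.6 → ξ₂ = 26.14 kmol/h, ξ₁ = 135.4 kmol/h.
Outlet amounts (n = n₀ + Σ ν·ξ):
  M: 544 − 1(135.4) − 1(26.14) = 382.4
  V: 1180 − 1(135.4) − 2(26.14) = 992.3
  R: 0 + 1(135.4) = 135.4
  Q: 0 + 2(26.14) = 52.29

992 kmol/h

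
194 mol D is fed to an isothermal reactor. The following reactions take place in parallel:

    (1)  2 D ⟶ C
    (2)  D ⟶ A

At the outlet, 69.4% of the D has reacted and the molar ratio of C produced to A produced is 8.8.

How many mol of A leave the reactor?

Conversion of D: D consumed = 0.694 × 194 = 134.6 mol = 2ξ₁ + 1ξ₂.
Selectivity: 1ξ₁ / (1ξ₂) = 8.8 → ξ₁ = 8.8 ξ₂.
Substitute: (2·8.8 + 1) ξ₂ = 134.6 → ξ₂ = 7.238 mol, ξ₁ = 63.7 mol.
Outlet amounts (n = n₀ + Σ ν·ξ):
  D: 194 − 2(63.7) − 1(7.238) = 59.36
  C: 0 + 1(63.7) = 63.7
  A: 0 + 1(7.238) = 7.238

7.24 mol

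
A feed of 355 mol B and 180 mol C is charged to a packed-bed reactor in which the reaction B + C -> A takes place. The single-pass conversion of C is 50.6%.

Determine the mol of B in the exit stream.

C reacted = 0.506 × 180 = 91.08 mol; ν_C = −1, so ξ = 91.08/1 = 91.08 mol.
Outlet amounts (n = n₀ + ν ξ):
  B: 355 − 1(91.08) = 263.9
  C: 180 − 1(91.08) = 88.92
  A: 0 + 1(91.08) = 91.08

264 mol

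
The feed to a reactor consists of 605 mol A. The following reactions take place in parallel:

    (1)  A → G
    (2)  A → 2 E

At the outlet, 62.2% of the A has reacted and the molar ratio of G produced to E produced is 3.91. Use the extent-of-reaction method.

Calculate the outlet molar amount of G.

Conversion of A: A consumed = 0.622 × 605 = 376.3 mol = 1ξ₁ + 1ξ₂.
Selectivity: 1ξ₁ / (2ξ₂) = 3.91 → ξ₁ = 7.82 ξ₂.
Substitute: (1·7.82 + 1) ξ₂ = 376.3 → ξ₂ = 42.67 mol, ξ₁ = 333.6 mol.
Outlet amounts (n = n₀ + Σ ν·ξ):
  A: 605 − 1(333.6) − 1(42.67) = 228.7
  G: 0 + 1(333.6) = 333.6
  E: 0 + 2(42.67) = 85.33

334 mol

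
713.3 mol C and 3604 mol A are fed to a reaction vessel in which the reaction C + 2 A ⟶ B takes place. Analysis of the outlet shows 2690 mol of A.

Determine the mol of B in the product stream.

For A: n = n₀ − 2ξ → 2690 = 3604 − 2ξ, giving ξ = 457 mol.
Outlet amounts (n = n₀ + ν ξ):
  C: 713.3 − 1(457) = 256.3
  A: 3604 − 2(457) = 2690
  B: 0 + 1(457) = 457

457 mol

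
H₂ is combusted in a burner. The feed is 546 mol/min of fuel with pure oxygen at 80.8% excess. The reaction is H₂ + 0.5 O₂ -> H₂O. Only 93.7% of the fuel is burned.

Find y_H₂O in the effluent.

Stoichiometric O₂ = 0.5 × 546 = 273 mol/min; O₂ fed = 273 × 1.808 = 493.6 mol/min.
Fuel reacted = 0.937 × 546 → ξ = 511.6 mol/min.
Outlet (n = n₀ + ν ξ):
  H₂: 546 − 1(511.6) = 34.4
  O₂: 493.6 − 0.5(511.6) = 237.8
  H₂O: 0 + 1(511.6) = 511.6
Total out = 783.8 mol/min; y_H₂O = 511.6 / 783.8 = 0.6527.

0.653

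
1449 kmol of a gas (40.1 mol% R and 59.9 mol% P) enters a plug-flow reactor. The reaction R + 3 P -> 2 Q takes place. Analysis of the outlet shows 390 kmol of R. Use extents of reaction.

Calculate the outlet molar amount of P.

For R: n = n₀ − 1ξ → 390 = 581 − 1ξ, giving ξ = 191 kmol.
Outlet amounts (n = n₀ + ν ξ):
  R: 581 − 1(191) = 390
  P: 868 − 3(191) = 294.8
  Q: 0 + 2(191) = 382.1

295 kmol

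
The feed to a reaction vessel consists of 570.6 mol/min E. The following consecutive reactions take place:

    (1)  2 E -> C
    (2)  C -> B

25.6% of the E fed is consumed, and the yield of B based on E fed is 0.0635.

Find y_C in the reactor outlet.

Conversion of E: E consumed = 2ξ₁ = 0.256 × 570.6 → ξ₁ = 73.04 mol/min.
Yield of B: 1ξ₂ / 570.6 = 0.0635 → ξ₂ = 36.23 mol/min.
Outlet amounts (n = n₀ + Σ ν·ξ):
  E: 570.6 − 2(73.04) = 424.5
  C: 0 + 1(73.04) − 1(36.23) = 36.8
  B: 0 + 1(36.23) = 36.23
Total out = 497.6 mol/min; y_C = 36.8 / 497.6 = 0.07397.

0.074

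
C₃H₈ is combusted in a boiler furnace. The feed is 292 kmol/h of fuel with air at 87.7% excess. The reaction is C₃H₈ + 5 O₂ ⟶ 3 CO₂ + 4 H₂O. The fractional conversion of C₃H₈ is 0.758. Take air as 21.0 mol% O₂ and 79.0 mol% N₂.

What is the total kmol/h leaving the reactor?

13600 kmol/h

Stoichiometric O₂ = 5 × 292 = 1460 kmol/h; O₂ fed = 1460 × 1.877 = 2740 kmol/h.
N₂ fed = 2740 × 79/21 = 10310 kmol/h.
Fuel reacted = 0.758 × 292 → ξ = 221.3 kmol/h.
Outlet (n = n₀ + ν ξ):
  C₃H₈: 292 − 1(221.3) = 70.66
  O₂: 2740 − 5(221.3) = 1634
  N₂: 10310 (inert)
  CO₂: 0 + 3(221.3) = 664
  H₂O: 0 + 4(221.3) = 885.3
Total out = 70.66 + 1634 + 10310 + 664 + 885.3 = 13560 kmol/h.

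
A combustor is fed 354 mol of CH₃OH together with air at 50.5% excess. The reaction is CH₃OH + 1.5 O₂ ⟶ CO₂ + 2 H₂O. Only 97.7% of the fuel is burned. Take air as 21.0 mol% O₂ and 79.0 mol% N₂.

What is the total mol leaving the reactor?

Stoichiometric O₂ = 1.5 × 354 = 531 mol; O₂ fed = 531 × 1.505 = 799.2 mol.
N₂ fed = 799.2 × 79/21 = 3006 mol.
Fuel reacted = 0.977 × 354 → ξ = 345.9 mol.
Outlet (n = n₀ + ν ξ):
  CH₃OH: 354 − 1(345.9) = 8.142
  O₂: 799.2 − 1.5(345.9) = 280.4
  N₂: 3006 (inert)
  CO₂: 0 + 1(345.9) = 345.9
  H₂O: 0 + 2(345.9) = 691.7
Total out = 8.142 + 280.4 + 3006 + 345.9 + 691.7 = 4332 mol.

4330 mol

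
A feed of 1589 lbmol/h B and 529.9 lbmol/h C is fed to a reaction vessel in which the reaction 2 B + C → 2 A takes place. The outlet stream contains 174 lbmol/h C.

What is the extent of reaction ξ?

ξ = 356 lbmol/h

For C: n = n₀ − 1ξ → 174 = 529.9 − 1ξ, giving ξ = 355.9 lbmol/h.
Outlet amounts (n = n₀ + ν ξ):
  B: 1589 − 2(355.9) = 877.2
  C: 529.9 − 1(355.9) = 174
  A: 0 + 2(355.9) = 711.8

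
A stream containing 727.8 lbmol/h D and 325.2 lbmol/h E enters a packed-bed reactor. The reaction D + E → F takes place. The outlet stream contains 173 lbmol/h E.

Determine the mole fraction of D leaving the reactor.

For E: n = n₀ − 1ξ → 173 = 325.2 − 1ξ, giving ξ = 152.2 lbmol/h.
Outlet amounts (n = n₀ + ν ξ):
  D: 727.8 − 1(152.2) = 575.6
  E: 325.2 − 1(152.2) = 173
  F: 0 + 1(152.2) = 152.2
Total out = 900.8 lbmol/h; y_D = 575.6 / 900.8 = 0.639.

0.639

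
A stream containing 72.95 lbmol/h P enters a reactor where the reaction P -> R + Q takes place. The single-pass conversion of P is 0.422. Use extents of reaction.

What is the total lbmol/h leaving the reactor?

P reacted = 0.422 × 72.95 = 30.78 lbmol/h; ν_P = −1, so ξ = 30.78/1 = 30.78 lbmol/h.
Outlet amounts (n = n₀ + ν ξ):
  P: 72.95 − 1(30.78) = 42.17
  R: 0 + 1(30.78) = 30.78
  Q: 0 + 1(30.78) = 30.78
Total out = 42.17 + 30.78 + 30.78 = 103.7 lbmol/h.

104 lbmol/h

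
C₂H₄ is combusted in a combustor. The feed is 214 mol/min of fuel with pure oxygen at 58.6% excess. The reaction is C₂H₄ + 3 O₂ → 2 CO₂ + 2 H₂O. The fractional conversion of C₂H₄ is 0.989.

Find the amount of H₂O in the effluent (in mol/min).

Stoichiometric O₂ = 3 × 214 = 642 mol/min; O₂ fed = 642 × 1.586 = 1018 mol/min.
Fuel reacted = 0.989 × 214 → ξ = 211.6 mol/min.
Outlet (n = n₀ + ν ξ):
  C₂H₄: 214 − 1(211.6) = 2.354
  O₂: 1018 − 3(211.6) = 383.3
  CO₂: 0 + 2(211.6) = 423.3
  H₂O: 0 + 2(211.6) = 423.3

423 mol/min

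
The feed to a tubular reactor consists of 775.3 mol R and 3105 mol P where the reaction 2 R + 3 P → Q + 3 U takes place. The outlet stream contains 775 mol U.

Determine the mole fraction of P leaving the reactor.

For U: n = n₀ + 3ξ → 775 = 0 + 3ξ, giving ξ = 258.3 mol.
Outlet amounts (n = n₀ + ν ξ):
  R: 775.3 − 2(258.3) = 258.6
  P: 3105 − 3(258.3) = 2330
  Q: 0 + 1(258.3) = 258.3
  U: 0 + 3(258.3) = 775
Total out = 3622 mol; y_P = 2330 / 3622 = 0.6433.

0.643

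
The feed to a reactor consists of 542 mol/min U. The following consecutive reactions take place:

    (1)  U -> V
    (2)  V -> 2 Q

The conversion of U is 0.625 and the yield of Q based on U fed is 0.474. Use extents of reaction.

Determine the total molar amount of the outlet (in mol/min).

670 mol/min

Conversion of U: U consumed = 1ξ₁ = 0.625 × 542 → ξ₁ = 338.8 mol/min.
Yield of Q: 2ξ₂ / 542 = 0.474 → ξ₂ = 128.5 mol/min.
Outlet amounts (n = n₀ + Σ ν·ξ):
  U: 542 − 1(338.8) = 203.2
  V: 0 + 1(338.8) − 1(128.5) = 210.3
  Q: 0 + 2(128.5) = 256.9
Total out = 203.2 + 210.3 + 256.9 = 670.5 mol/min.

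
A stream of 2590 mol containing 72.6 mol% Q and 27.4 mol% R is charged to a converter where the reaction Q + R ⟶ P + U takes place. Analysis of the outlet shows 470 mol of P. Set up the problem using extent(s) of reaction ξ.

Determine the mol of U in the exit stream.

For P: n = n₀ + 1ξ → 470 = 0 + 1ξ, giving ξ = 470 mol.
Outlet amounts (n = n₀ + ν ξ):
  Q: 1880 − 1(470) = 1410
  R: 709.7 − 1(470) = 239.7
  P: 0 + 1(470) = 470
  U: 0 + 1(470) = 470

470 mol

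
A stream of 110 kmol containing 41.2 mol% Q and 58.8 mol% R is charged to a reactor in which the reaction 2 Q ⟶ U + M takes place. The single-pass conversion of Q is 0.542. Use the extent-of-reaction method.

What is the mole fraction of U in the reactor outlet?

Q reacted = 0.542 × 45.32 = 24.56 kmol; ν_Q = −2, so ξ = 24.56/2 = 12.28 kmol.
Outlet amounts (n = n₀ + ν ξ):
  Q: 45.32 − 2(12.28) = 20.76
  U: 0 + 1(12.28) = 12.28
  M: 0 + 1(12.28) = 12.28
  R: 64.68 (inert)
Total out = 110 kmol; y_U = 12.28 / 110 = 0.1117.

0.112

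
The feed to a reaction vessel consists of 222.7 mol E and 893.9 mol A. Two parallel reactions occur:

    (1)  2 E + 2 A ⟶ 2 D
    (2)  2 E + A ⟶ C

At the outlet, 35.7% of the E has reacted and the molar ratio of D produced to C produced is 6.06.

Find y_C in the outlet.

0.00951

Conversion of E: E consumed = 0.357 × 222.7 = 79.5 mol = 2ξ₁ + 2ξ₂.
Selectivity: 2ξ₁ / (1ξ₂) = 6.06 → ξ₁ = 3.03 ξ₂.
Substitute: (2·3.03 + 2) ξ₂ = 79.5 → ξ₂ = 9.864 mol, ξ₁ = 29.89 mol.
Outlet amounts (n = n₀ + Σ ν·ξ):
  E: 222.7 − 2(29.89) − 2(9.864) = 143.2
  A: 893.9 − 2(29.89) − 1(9.864) = 824.3
  D: 0 + 2(29.89) = 59.78
  C: 0 + 1(9.864) = 9.864
Total out = 1037 mol; y_C = 9.864 / 1037 = 0.009511.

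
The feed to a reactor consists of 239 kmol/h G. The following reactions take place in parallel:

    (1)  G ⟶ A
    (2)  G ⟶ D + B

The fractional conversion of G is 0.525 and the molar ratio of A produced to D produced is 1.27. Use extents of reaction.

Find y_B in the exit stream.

Conversion of G: G consumed = 0.525 × 239 = 125.5 kmol/h = 1ξ₁ + 1ξ₂.
Selectivity: 1ξ₁ / (1ξ₂) = 1.27 → ξ₁ = 1.27 ξ₂.
Substitute: (1·1.27 + 1) ξ₂ = 125.5 → ξ₂ = 55.28 kmol/h, ξ₁ = 70.2 kmol/h.
Outlet amounts (n = n₀ + Σ ν·ξ):
  G: 239 − 1(70.2) − 1(55.28) = 113.5
  A: 0 + 1(70.2) = 70.2
  D: 0 + 1(55.28) = 55.28
  B: 0 + 1(55.28) = 55.28
Total out = 294.3 kmol/h; y_B = 55.28 / 294.3 = 0.1878.

0.188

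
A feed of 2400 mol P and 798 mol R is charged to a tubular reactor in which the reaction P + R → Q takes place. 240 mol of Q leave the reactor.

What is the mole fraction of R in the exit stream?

0.189

For Q: n = n₀ + 1ξ → 240 = 0 + 1ξ, giving ξ = 240 mol.
Outlet amounts (n = n₀ + ν ξ):
  P: 2400 − 1(240) = 2160
  R: 798 − 1(240) = 558
  Q: 0 + 1(240) = 240
Total out = 2958 mol; y_R = 558 / 2958 = 0.1886.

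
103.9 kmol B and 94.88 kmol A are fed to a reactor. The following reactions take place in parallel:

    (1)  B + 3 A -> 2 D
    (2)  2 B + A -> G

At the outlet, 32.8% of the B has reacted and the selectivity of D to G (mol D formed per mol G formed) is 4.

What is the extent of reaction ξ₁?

Conversion of B: B consumed = 0.328 × 103.9 = 34.08 kmol = 1ξ₁ + 2ξ₂.
Selectivity: 2ξ₁ / (1ξ₂) = 4 → ξ₁ = 2 ξ₂.
Substitute: (1·2 + 2) ξ₂ = 34.08 → ξ₂ = 8.52 kmol, ξ₁ = 17.04 kmol.
Outlet amounts (n = n₀ + Σ ν·ξ):
  B: 103.9 − 1(17.04) − 2(8.52) = 69.82
  A: 94.88 − 3(17.04) − 1(8.52) = 35.24
  D: 0 + 2(17.04) = 34.08
  G: 0 + 1(8.52) = 8.52

ξ₁ = 17 kmol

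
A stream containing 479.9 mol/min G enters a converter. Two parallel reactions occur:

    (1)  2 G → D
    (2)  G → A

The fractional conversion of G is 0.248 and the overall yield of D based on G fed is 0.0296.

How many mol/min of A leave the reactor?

90.6 mol/min

Yield of D: 1ξ₁ / 479.9 = 0.0296 → ξ₁ = 14.21 mol/min.
Conversion of G: 2ξ₁ + 1ξ₂ = 0.248 × 479.9 = 119 → ξ₂ = 90.61 mol/min.
Outlet amounts (n = n₀ + Σ ν·ξ):
  G: 479.9 − 2(14.21) − 1(90.61) = 360.9
  D: 0 + 1(14.21) = 14.21
  A: 0 + 1(90.61) = 90.61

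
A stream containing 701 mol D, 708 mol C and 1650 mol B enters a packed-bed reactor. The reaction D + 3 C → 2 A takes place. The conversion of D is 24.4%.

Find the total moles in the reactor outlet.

D reacted = 0.244 × 701 = 171 mol; ν_D = −1, so ξ = 171/1 = 171 mol.
Outlet amounts (n = n₀ + ν ξ):
  D: 701 − 1(171) = 530
  C: 708 − 3(171) = 194.9
  A: 0 + 2(171) = 342.1
  B: 1650 (inert)
Total out = 530 + 194.9 + 342.1 + 1650 = 2717 mol.

2720 mol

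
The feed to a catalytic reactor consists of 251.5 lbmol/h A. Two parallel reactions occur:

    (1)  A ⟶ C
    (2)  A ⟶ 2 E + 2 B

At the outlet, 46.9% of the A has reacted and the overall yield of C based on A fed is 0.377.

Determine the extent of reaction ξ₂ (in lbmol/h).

Yield of C: 1ξ₁ / 251.5 = 0.377 → ξ₁ = 94.82 lbmol/h.
Conversion of A: 1ξ₁ + 1ξ₂ = 0.469 × 251.5 = 118 → ξ₂ = 23.14 lbmol/h.
Outlet amounts (n = n₀ + Σ ν·ξ):
  A: 251.5 − 1(94.82) − 1(23.14) = 133.5
  C: 0 + 1(94.82) = 94.82
  E: 0 + 2(23.14) = 46.28
  B: 0 + 2(23.14) = 46.28

ξ₂ = 23.1 lbmol/h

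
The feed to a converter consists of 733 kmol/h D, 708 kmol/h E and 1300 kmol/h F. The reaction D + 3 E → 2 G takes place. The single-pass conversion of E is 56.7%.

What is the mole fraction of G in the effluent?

E reacted = 0.567 × 708 = 401.4 kmol/h; ν_E = −3, so ξ = 401.4/3 = 133.8 kmol/h.
Outlet amounts (n = n₀ + ν ξ):
  D: 733 − 1(133.8) = 599.2
  E: 708 − 3(133.8) = 306.6
  G: 0 + 2(133.8) = 267.6
  F: 1300 (inert)
Total out = 2473 kmol/h; y_G = 267.6 / 2473 = 0.1082.

0.108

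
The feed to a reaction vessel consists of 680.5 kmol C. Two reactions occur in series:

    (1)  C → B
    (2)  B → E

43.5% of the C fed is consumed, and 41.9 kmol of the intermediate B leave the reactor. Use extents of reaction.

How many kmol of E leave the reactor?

254 kmol

Conversion of C: C consumed = 1ξ₁ = 0.435 × 680.5 → ξ₁ = 296 kmol.
B balance: n_B = 0 + 1ξ₁ − 1ξ₂ = 41.9 → ξ₂ = (1·296 − 41.9)/1 = 254.1 kmol.
Outlet amounts (n = n₀ + Σ ν·ξ):
  C: 680.5 − 1(296) = 384.5
  B: 0 + 1(296) − 1(254.1) = 41.9
  E: 0 + 1(254.1) = 254.1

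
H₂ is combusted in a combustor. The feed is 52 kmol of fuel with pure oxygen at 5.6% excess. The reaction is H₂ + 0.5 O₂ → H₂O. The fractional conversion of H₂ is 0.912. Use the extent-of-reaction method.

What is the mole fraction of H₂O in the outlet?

Stoichiometric O₂ = 0.5 × 52 = 26 kmol; O₂ fed = 26 × 1.056 = 27.46 kmol.
Fuel reacted = 0.912 × 52 → ξ = 47.42 kmol.
Outlet (n = n₀ + ν ξ):
  H₂: 52 − 1(47.42) = 4.576
  O₂: 27.46 − 0.5(47.42) = 3.744
  H₂O: 0 + 1(47.42) = 47.42
Total out = 55.74 kmol; y_H₂O = 47.42 / 55.74 = 0.8507.

0.851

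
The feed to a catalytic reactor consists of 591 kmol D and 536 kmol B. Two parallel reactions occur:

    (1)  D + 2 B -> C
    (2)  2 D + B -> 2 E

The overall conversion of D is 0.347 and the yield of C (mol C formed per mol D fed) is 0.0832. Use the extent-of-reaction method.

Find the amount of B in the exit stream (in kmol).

Yield of C: 1ξ₁ / 591 = 0.0832 → ξ₁ = 49.17 kmol.
Conversion of D: 1ξ₁ + 2ξ₂ = 0.347 × 591 = 205.1 → ξ₂ = 77.95 kmol.
Outlet amounts (n = n₀ + Σ ν·ξ):
  D: 591 − 1(49.17) − 2(77.95) = 385.9
  B: 536 − 2(49.17) − 1(77.95) = 359.7
  C: 0 + 1(49.17) = 49.17
  E: 0 + 2(77.95) = 155.9

360 kmol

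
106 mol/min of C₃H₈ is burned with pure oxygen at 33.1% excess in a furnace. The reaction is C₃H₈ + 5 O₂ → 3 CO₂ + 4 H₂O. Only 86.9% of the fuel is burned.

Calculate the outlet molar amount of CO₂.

276 mol/min

Stoichiometric O₂ = 5 × 106 = 530 mol/min; O₂ fed = 530 × 1.331 = 705.4 mol/min.
Fuel reacted = 0.869 × 106 → ξ = 92.11 mol/min.
Outlet (n = n₀ + ν ξ):
  C₃H₈: 106 − 1(92.11) = 13.89
  O₂: 705.4 − 5(92.11) = 244.9
  CO₂: 0 + 3(92.11) = 276.3
  H₂O: 0 + 4(92.11) = 368.5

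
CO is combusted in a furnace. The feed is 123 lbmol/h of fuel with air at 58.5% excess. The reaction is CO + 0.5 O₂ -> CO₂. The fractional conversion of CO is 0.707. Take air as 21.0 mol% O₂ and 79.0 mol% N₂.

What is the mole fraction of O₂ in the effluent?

0.0993

Stoichiometric O₂ = 0.5 × 123 = 61.5 lbmol/h; O₂ fed = 61.5 × 1.585 = 97.48 lbmol/h.
N₂ fed = 97.48 × 79/21 = 366.7 lbmol/h.
Fuel reacted = 0.707 × 123 → ξ = 86.96 lbmol/h.
Outlet (n = n₀ + ν ξ):
  CO: 123 − 1(86.96) = 36.04
  O₂: 97.48 − 0.5(86.96) = 54
  N₂: 366.7 (inert)
  CO₂: 0 + 1(86.96) = 86.96
Total out = 543.7 lbmol/h; y_O₂ = 54 / 543.7 = 0.09931.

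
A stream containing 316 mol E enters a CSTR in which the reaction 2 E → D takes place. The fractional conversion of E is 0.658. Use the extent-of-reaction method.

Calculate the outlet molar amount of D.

E reacted = 0.658 × 316 = 207.9 mol; ν_E = −2, so ξ = 207.9/2 = 104 mol.
Outlet amounts (n = n₀ + ν ξ):
  E: 316 − 2(104) = 108.1
  D: 0 + 1(104) = 104

104 mol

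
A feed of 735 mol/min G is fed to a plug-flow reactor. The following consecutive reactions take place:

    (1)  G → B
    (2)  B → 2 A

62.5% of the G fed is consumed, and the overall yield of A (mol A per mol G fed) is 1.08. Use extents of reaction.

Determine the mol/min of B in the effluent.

Conversion of G: G consumed = 1ξ₁ = 0.625 × 735 → ξ₁ = 459.4 mol/min.
Yield of A: 2ξ₂ / 735 = 1.08 → ξ₂ = 396.9 mol/min.
Outlet amounts (n = n₀ + Σ ν·ξ):
  G: 735 − 1(459.4) = 275.6
  B: 0 + 1(459.4) − 1(396.9) = 62.47
  A: 0 + 2(396.9) = 793.8

62.5 mol/min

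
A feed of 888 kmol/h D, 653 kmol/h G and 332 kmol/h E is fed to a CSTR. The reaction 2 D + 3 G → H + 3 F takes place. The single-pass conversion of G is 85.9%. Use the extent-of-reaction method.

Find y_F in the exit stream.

0.333

G reacted = 0.859 × 653 = 560.9 kmol/h; ν_G = −3, so ξ = 560.9/3 = 187 kmol/h.
Outlet amounts (n = n₀ + ν ξ):
  D: 888 − 2(187) = 514
  G: 653 − 3(187) = 92.07
  H: 0 + 1(187) = 187
  F: 0 + 3(187) = 560.9
  E: 332 (inert)
Total out = 1686 kmol/h; y_F = 560.9 / 1686 = 0.3327.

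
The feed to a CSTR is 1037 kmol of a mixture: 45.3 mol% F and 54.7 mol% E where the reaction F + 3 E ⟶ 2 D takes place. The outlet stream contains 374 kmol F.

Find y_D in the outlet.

For F: n = n₀ − 1ξ → 374 = 469.8 − 1ξ, giving ξ = 95.76 kmol.
Outlet amounts (n = n₀ + ν ξ):
  F: 469.8 − 1(95.76) = 374
  E: 567.2 − 3(95.76) = 280
  D: 0 + 2(95.76) = 191.5
Total out = 845.5 kmol; y_D = 191.5 / 845.5 = 0.2265.

0.227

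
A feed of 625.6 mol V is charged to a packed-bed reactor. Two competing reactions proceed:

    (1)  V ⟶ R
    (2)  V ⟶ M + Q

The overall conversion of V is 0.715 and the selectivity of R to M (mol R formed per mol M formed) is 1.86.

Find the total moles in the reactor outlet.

Conversion of V: V consumed = 0.715 × 625.6 = 447.3 mol = 1ξ₁ + 1ξ₂.
Selectivity: 1ξ₁ / (1ξ₂) = 1.86 → ξ₁ = 1.86 ξ₂.
Substitute: (1·1.86 + 1) ξ₂ = 447.3 → ξ₂ = 156.4 mol, ξ₁ = 290.9 mol.
Outlet amounts (n = n₀ + Σ ν·ξ):
  V: 625.6 − 1(290.9) − 1(156.4) = 178.3
  R: 0 + 1(290.9) = 290.9
  M: 0 + 1(156.4) = 156.4
  Q: 0 + 1(156.4) = 156.4
Total out = 178.3 + 290.9 + 156.4 + 156.4 = 782 mol.

782 mol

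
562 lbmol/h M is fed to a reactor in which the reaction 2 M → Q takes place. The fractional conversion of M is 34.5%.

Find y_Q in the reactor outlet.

0.208

M reacted = 0.345 × 562 = 193.9 lbmol/h; ν_M = −2, so ξ = 193.9/2 = 96.94 lbmol/h.
Outlet amounts (n = n₀ + ν ξ):
  M: 562 − 2(96.94) = 368.1
  Q: 0 + 1(96.94) = 96.94
Total out = 465.1 lbmol/h; y_Q = 96.94 / 465.1 = 0.2085.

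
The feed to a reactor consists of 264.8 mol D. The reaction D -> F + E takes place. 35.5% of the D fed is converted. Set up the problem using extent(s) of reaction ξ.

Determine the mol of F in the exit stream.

94 mol

D reacted = 0.355 × 264.8 = 94 mol; ν_D = −1, so ξ = 94/1 = 94 mol.
Outlet amounts (n = n₀ + ν ξ):
  D: 264.8 − 1(94) = 170.8
  F: 0 + 1(94) = 94
  E: 0 + 1(94) = 94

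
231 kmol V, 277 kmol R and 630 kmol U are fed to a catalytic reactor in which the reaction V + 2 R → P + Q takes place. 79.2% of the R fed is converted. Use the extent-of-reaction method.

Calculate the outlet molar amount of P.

R reacted = 0.792 × 277 = 219.4 kmol; ν_R = −2, so ξ = 219.4/2 = 109.7 kmol.
Outlet amounts (n = n₀ + ν ξ):
  V: 231 − 1(109.7) = 121.3
  R: 277 − 2(109.7) = 57.62
  P: 0 + 1(109.7) = 109.7
  Q: 0 + 1(109.7) = 109.7
  U: 630 (inert)

110 kmol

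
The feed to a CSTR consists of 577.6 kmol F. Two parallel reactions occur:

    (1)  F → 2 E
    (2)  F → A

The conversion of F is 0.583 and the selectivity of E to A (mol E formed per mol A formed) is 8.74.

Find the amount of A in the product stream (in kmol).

62.7 kmol

Conversion of F: F consumed = 0.583 × 577.6 = 336.7 kmol = 1ξ₁ + 1ξ₂.
Selectivity: 2ξ₁ / (1ξ₂) = 8.74 → ξ₁ = 4.37 ξ₂.
Substitute: (1·4.37 + 1) ξ₂ = 336.7 → ξ₂ = 62.71 kmol, ξ₁ = 274 kmol.
Outlet amounts (n = n₀ + Σ ν·ξ):
  F: 577.6 − 1(274) − 1(62.71) = 240.9
  E: 0 + 2(274) = 548.1
  A: 0 + 1(62.71) = 62.71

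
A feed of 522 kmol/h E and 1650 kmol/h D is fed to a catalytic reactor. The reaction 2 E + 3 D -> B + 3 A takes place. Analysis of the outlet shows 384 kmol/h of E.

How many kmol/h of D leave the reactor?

1440 kmol/h

For E: n = n₀ − 2ξ → 384 = 522 − 2ξ, giving ξ = 69 kmol/h.
Outlet amounts (n = n₀ + ν ξ):
  E: 522 − 2(69) = 384
  D: 1650 − 3(69) = 1443
  B: 0 + 1(69) = 69
  A: 0 + 3(69) = 207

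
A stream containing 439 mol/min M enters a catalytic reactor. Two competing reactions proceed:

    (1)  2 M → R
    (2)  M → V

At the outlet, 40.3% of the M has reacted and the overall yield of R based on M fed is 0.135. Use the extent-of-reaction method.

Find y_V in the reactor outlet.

Yield of R: 1ξ₁ / 439 = 0.135 → ξ₁ = 59.27 mol/min.
Conversion of M: 2ξ₁ + 1ξ₂ = 0.403 × 439 = 176.9 → ξ₂ = 58.39 mol/min.
Outlet amounts (n = n₀ + Σ ν·ξ):
  M: 439 − 2(59.27) − 1(58.39) = 262.1
  R: 0 + 1(59.27) = 59.27
  V: 0 + 1(58.39) = 58.39
Total out = 379.7 mol/min; y_V = 58.39 / 379.7 = 0.1538.

0.154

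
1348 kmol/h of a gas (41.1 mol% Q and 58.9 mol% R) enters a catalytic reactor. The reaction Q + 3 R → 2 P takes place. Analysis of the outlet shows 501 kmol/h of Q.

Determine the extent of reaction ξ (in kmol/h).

ξ = 53 kmol/h

For Q: n = n₀ − 1ξ → 501 = 554 − 1ξ, giving ξ = 53.03 kmol/h.
Outlet amounts (n = n₀ + ν ξ):
  Q: 554 − 1(53.03) = 501
  R: 794 − 3(53.03) = 634.9
  P: 0 + 2(53.03) = 106.1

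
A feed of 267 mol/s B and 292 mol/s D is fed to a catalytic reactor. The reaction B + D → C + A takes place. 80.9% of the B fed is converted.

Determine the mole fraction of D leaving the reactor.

B reacted = 0.809 × 267 = 216 mol/s; ν_B = −1, so ξ = 216/1 = 216 mol/s.
Outlet amounts (n = n₀ + ν ξ):
  B: 267 − 1(216) = 51
  D: 292 − 1(216) = 76
  C: 0 + 1(216) = 216
  A: 0 + 1(216) = 216
Total out = 559 mol/s; y_D = 76 / 559 = 0.136.

0.136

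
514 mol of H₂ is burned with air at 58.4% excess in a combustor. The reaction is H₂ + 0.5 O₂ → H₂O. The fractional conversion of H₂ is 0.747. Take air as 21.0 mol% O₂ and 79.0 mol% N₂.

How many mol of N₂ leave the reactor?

Stoichiometric O₂ = 0.5 × 514 = 257 mol; O₂ fed = 257 × 1.584 = 407.1 mol.
N₂ fed = 407.1 × 79/21 = 1531 mol.
Fuel reacted = 0.747 × 514 → ξ = 384 mol.
Outlet (n = n₀ + ν ξ):
  H₂: 514 − 1(384) = 130
  O₂: 407.1 − 0.5(384) = 215.1
  N₂: 1531 (inert)
  H₂O: 0 + 1(384) = 384

1530 mol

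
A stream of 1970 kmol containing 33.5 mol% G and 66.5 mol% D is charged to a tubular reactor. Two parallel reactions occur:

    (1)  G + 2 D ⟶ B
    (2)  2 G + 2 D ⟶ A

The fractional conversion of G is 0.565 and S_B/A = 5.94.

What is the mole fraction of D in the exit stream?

Conversion of G: G consumed = 0.565 × 660 = 372.9 kmol = 1ξ₁ + 2ξ₂.
Selectivity: 1ξ₁ / (1ξ₂) = 5.94 → ξ₁ = 5.94 ξ₂.
Substitute: (1·5.94 + 2) ξ₂ = 372.9 → ξ₂ = 46.96 kmol, ξ₁ = 278.9 kmol.
Outlet amounts (n = n₀ + Σ ν·ξ):
  G: 660 − 1(278.9) − 2(46.96) = 287.1
  D: 1310 − 2(278.9) − 2(46.96) = 658.2
  B: 0 + 1(278.9) = 278.9
  A: 0 + 1(46.96) = 46.96
Total out = 1271 kmol; y_D = 658.2 / 1271 = 0.5178.

0.518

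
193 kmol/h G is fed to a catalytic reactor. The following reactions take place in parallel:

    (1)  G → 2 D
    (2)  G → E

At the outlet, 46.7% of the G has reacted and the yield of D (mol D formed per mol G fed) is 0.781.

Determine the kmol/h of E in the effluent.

Yield of D: 2ξ₁ / 193 = 0.781 → ξ₁ = 75.37 kmol/h.
Conversion of G: 1ξ₁ + 1ξ₂ = 0.467 × 193 = 90.13 → ξ₂ = 14.76 kmol/h.
Outlet amounts (n = n₀ + Σ ν·ξ):
  G: 193 − 1(75.37) − 1(14.76) = 102.9
  D: 0 + 2(75.37) = 150.7
  E: 0 + 1(14.76) = 14.76

14.8 kmol/h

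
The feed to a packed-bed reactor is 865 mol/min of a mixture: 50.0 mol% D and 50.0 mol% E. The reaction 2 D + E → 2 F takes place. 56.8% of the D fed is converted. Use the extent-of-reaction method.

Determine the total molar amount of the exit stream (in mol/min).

D reacted = 0.568 × 432.5 = 245.7 mol/min; ν_D = −2, so ξ = 245.7/2 = 122.8 mol/min.
Outlet amounts (n = n₀ + ν ξ):
  D: 432.5 − 2(122.8) = 186.8
  E: 432.5 − 1(122.8) = 309.7
  F: 0 + 2(122.8) = 245.7
Total out = 186.8 + 309.7 + 245.7 = 742.2 mol/min.

742 mol/min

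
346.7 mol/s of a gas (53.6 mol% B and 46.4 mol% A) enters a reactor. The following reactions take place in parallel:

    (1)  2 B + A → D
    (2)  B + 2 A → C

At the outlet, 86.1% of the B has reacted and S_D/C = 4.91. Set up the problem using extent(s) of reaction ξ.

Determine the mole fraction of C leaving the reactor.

Conversion of B: B consumed = 0.861 × 185.8 = 160 mol/s = 2ξ₁ + 1ξ₂.
Selectivity: 1ξ₁ / (1ξ₂) = 4.91 → ξ₁ = 4.91 ξ₂.
Substitute: (2·4.91 + 1) ξ₂ = 160 → ξ₂ = 14.79 mol/s, ξ₁ = 72.61 mol/s.
Outlet amounts (n = n₀ + Σ ν·ξ):
  B: 185.8 − 2(72.61) − 1(14.79) = 25.83
  A: 160.9 − 1(72.61) − 2(14.79) = 58.69
  D: 0 + 1(72.61) = 72.61
  C: 0 + 1(14.79) = 14.79
Total out = 171.9 mol/s; y_C = 14.79 / 171.9 = 0.08602.

0.086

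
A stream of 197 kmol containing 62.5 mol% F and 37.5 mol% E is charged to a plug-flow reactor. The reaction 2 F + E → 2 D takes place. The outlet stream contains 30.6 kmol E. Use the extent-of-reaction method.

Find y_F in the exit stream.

For E: n = n₀ − 1ξ → 30.6 = 73.88 − 1ξ, giving ξ = 43.27 kmol.
Outlet amounts (n = n₀ + ν ξ):
  F: 123.1 − 2(43.27) = 36.58
  E: 73.88 − 1(43.27) = 30.6
  D: 0 + 2(43.27) = 86.55
Total out = 153.7 kmol; y_F = 36.58 / 153.7 = 0.2379.

0.238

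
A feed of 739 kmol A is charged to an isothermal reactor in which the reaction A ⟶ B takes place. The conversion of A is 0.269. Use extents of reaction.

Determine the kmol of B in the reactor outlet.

A reacted = 0.269 × 739 = 198.8 kmol; ν_A = −1, so ξ = 198.8/1 = 198.8 kmol.
Outlet amounts (n = n₀ + ν ξ):
  A: 739 − 1(198.8) = 540.2
  B: 0 + 1(198.8) = 198.8

199 kmol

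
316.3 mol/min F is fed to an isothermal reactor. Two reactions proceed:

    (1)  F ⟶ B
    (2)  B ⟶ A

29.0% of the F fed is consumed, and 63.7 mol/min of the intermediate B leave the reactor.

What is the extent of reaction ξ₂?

ξ₂ = 28 mol/min

Conversion of F: F consumed = 1ξ₁ = 0.29 × 316.3 → ξ₁ = 91.73 mol/min.
B balance: n_B = 0 + 1ξ₁ − 1ξ₂ = 63.7 → ξ₂ = (1·91.73 − 63.7)/1 = 28.03 mol/min.
Outlet amounts (n = n₀ + Σ ν·ξ):
  F: 316.3 − 1(91.73) = 224.6
  B: 0 + 1(91.73) − 1(28.03) = 63.7
  A: 0 + 1(28.03) = 28.03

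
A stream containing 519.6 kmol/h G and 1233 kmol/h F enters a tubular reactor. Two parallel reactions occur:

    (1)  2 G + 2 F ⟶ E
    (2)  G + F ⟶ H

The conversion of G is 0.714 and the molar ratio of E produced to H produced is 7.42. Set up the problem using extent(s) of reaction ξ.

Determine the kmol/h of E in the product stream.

174 kmol/h

Conversion of G: G consumed = 0.714 × 519.6 = 371 kmol/h = 2ξ₁ + 1ξ₂.
Selectivity: 1ξ₁ / (1ξ₂) = 7.42 → ξ₁ = 7.42 ξ₂.
Substitute: (2·7.42 + 1) ξ₂ = 371 → ξ₂ = 23.42 kmol/h, ξ₁ = 173.8 kmol/h.
Outlet amounts (n = n₀ + Σ ν·ξ):
  G: 519.6 − 2(173.8) − 1(23.42) = 148.6
  F: 1233 − 2(173.8) − 1(23.42) = 862
  E: 0 + 1(173.8) = 173.8
  H: 0 + 1(23.42) = 23.42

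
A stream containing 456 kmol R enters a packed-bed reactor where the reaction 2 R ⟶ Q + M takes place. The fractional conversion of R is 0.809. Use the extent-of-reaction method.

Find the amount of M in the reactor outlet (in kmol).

184 kmol

R reacted = 0.809 × 456 = 368.9 kmol; ν_R = −2, so ξ = 368.9/2 = 184.5 kmol.
Outlet amounts (n = n₀ + ν ξ):
  R: 456 − 2(184.5) = 87.1
  Q: 0 + 1(184.5) = 184.5
  M: 0 + 1(184.5) = 184.5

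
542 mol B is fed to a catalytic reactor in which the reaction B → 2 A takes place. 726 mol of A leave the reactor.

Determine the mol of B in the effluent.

For A: n = n₀ + 2ξ → 726 = 0 + 2ξ, giving ξ = 363 mol.
Outlet amounts (n = n₀ + ν ξ):
  B: 542 − 1(363) = 179
  A: 0 + 2(363) = 726

179 mol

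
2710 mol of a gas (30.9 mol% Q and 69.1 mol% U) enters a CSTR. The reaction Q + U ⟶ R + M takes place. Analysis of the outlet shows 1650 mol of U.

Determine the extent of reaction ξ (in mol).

ξ = 223 mol

For U: n = n₀ − 1ξ → 1650 = 1873 − 1ξ, giving ξ = 222.6 mol.
Outlet amounts (n = n₀ + ν ξ):
  Q: 837.4 − 1(222.6) = 614.8
  U: 1873 − 1(222.6) = 1650
  R: 0 + 1(222.6) = 222.6
  M: 0 + 1(222.6) = 222.6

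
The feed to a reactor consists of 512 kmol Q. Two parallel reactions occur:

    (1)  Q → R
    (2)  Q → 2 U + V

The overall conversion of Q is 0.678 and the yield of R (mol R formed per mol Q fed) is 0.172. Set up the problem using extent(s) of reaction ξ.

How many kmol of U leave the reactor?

518 kmol

Yield of R: 1ξ₁ / 512 = 0.172 → ξ₁ = 88.06 kmol.
Conversion of Q: 1ξ₁ + 1ξ₂ = 0.678 × 512 = 347.1 → ξ₂ = 259.1 kmol.
Outlet amounts (n = n₀ + Σ ν·ξ):
  Q: 512 − 1(88.06) − 1(259.1) = 164.9
  R: 0 + 1(88.06) = 88.06
  U: 0 + 2(259.1) = 518.1
  V: 0 + 1(259.1) = 259.1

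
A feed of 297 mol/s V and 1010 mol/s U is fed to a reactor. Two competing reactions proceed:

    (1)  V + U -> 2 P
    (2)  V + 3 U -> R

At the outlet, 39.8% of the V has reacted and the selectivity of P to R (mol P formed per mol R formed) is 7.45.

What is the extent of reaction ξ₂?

ξ₂ = 25 mol/s

Conversion of V: V consumed = 0.398 × 297 = 118.2 mol/s = 1ξ₁ + 1ξ₂.
Selectivity: 2ξ₁ / (1ξ₂) = 7.45 → ξ₁ = 3.725 ξ₂.
Substitute: (1·3.725 + 1) ξ₂ = 118.2 → ξ₂ = 25.02 mol/s, ξ₁ = 93.19 mol/s.
Outlet amounts (n = n₀ + Σ ν·ξ):
  V: 297 − 1(93.19) − 1(25.02) = 178.8
  U: 1010 − 1(93.19) − 3(25.02) = 841.8
  P: 0 + 2(93.19) = 186.4
  R: 0 + 1(25.02) = 25.02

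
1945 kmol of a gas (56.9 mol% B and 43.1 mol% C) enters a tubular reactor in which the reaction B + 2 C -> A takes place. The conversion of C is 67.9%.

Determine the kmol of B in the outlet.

822 kmol

C reacted = 0.679 × 838.3 = 569.2 kmol; ν_C = −2, so ξ = 569.2/2 = 284.6 kmol.
Outlet amounts (n = n₀ + ν ξ):
  B: 1107 − 1(284.6) = 822.1
  C: 838.3 − 2(284.6) = 269.1
  A: 0 + 1(284.6) = 284.6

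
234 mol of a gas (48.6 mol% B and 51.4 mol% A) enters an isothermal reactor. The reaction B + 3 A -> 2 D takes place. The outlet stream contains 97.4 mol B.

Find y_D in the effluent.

0.162

For B: n = n₀ − 1ξ → 97.4 = 113.7 − 1ξ, giving ξ = 16.32 mol.
Outlet amounts (n = n₀ + ν ξ):
  B: 113.7 − 1(16.32) = 97.4
  A: 120.3 − 3(16.32) = 71.3
  D: 0 + 2(16.32) = 32.65
Total out = 201.4 mol; y_D = 32.65 / 201.4 = 0.1621.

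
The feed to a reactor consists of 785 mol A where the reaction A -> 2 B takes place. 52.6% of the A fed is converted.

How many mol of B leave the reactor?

A reacted = 0.526 × 785 = 412.9 mol; ν_A = −1, so ξ = 412.9/1 = 412.9 mol.
Outlet amounts (n = n₀ + ν ξ):
  A: 785 − 1(412.9) = 372.1
  B: 0 + 2(412.9) = 825.8

826 mol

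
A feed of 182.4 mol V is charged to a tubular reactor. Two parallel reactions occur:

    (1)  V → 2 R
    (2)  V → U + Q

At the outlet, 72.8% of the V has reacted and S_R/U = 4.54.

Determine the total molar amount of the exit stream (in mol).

Conversion of V: V consumed = 0.728 × 182.4 = 132.8 mol = 1ξ₁ + 1ξ₂.
Selectivity: 2ξ₁ / (1ξ₂) = 4.54 → ξ₁ = 2.27 ξ₂.
Substitute: (1·2.27 + 1) ξ₂ = 132.8 → ξ₂ = 40.61 mol, ξ₁ = 92.18 mol.
Outlet amounts (n = n₀ + Σ ν·ξ):
  V: 182.4 − 1(92.18) − 1(40.61) = 49.61
  R: 0 + 2(92.18) = 184.4
  U: 0 + 1(40.61) = 40.61
  Q: 0 + 1(40.61) = 40.61
Total out = 49.61 + 184.4 + 40.61 + 40.61 = 315.2 mol.

315 mol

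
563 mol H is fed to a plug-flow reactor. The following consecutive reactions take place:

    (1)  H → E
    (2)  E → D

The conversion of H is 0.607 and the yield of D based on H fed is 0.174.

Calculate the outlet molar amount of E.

Conversion of H: H consumed = 1ξ₁ = 0.607 × 563 → ξ₁ = 341.7 mol.
Yield of D: 1ξ₂ / 563 = 0.174 → ξ₂ = 97.96 mol.
Outlet amounts (n = n₀ + Σ ν·ξ):
  H: 563 − 1(341.7) = 221.3
  E: 0 + 1(341.7) − 1(97.96) = 243.8
  D: 0 + 1(97.96) = 97.96

244 mol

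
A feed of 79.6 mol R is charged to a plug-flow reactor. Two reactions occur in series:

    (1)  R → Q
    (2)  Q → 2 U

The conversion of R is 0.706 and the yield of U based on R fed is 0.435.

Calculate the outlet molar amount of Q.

38.9 mol

Conversion of R: R consumed = 1ξ₁ = 0.706 × 79.6 → ξ₁ = 56.2 mol.
Yield of U: 2ξ₂ / 79.6 = 0.435 → ξ₂ = 17.31 mol.
Outlet amounts (n = n₀ + Σ ν·ξ):
  R: 79.6 − 1(56.2) = 23.4
  Q: 0 + 1(56.2) − 1(17.31) = 38.88
  U: 0 + 2(17.31) = 34.63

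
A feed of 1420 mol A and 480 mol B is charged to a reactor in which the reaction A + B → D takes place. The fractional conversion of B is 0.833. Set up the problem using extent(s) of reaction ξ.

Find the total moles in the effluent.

B reacted = 0.833 × 480 = 399.8 mol; ν_B = −1, so ξ = 399.8/1 = 399.8 mol.
Outlet amounts (n = n₀ + ν ξ):
  A: 1420 − 1(399.8) = 1020
  B: 480 − 1(399.8) = 80.16
  D: 0 + 1(399.8) = 399.8
Total out = 1020 + 80.16 + 399.8 = 1500 mol.

1500 mol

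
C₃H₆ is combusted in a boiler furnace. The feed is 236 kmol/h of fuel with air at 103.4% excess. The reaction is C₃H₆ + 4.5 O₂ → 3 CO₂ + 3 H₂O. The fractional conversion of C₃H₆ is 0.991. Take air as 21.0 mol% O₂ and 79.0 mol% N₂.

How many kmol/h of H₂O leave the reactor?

702 kmol/h

Stoichiometric O₂ = 4.5 × 236 = 1062 kmol/h; O₂ fed = 1062 × 2.034 = 2160 kmol/h.
N₂ fed = 2160 × 79/21 = 8126 kmol/h.
Fuel reacted = 0.991 × 236 → ξ = 233.9 kmol/h.
Outlet (n = n₀ + ν ξ):
  C₃H₆: 236 − 1(233.9) = 2.124
  O₂: 2160 − 4.5(233.9) = 1108
  N₂: 8126 (inert)
  CO₂: 0 + 3(233.9) = 701.6
  H₂O: 0 + 3(233.9) = 701.6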